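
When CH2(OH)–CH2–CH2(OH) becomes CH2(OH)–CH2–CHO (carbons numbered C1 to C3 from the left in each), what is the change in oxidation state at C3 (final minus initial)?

Before: C3 has 1 bond to C, 2 bonds to H, 1 bond to O → oxidation state -1.
After: C3 has 1 bond to C, 1 bond to H, 2 bonds to O → oxidation state +1.
Δ = +1 − (-1) = +2, so this is an oxidation at C3.

+2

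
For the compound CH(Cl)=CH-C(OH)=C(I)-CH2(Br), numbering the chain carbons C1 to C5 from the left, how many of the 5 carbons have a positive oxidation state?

Each bond to a more electronegative atom (O, N, halogen) counts +1, each bond to a less electronegative atom (H, metal, B, Si) counts −1, and each C–C bond counts 0. Tallying each carbon:
C1: 2C, 1H, 1Cl → 0 − 1 + 1 = 0
C2: 3C, 1H → 0 − 1 = -1
C3: 3C, 1O → 0 + 1 = +1
C4: 3C, 1I → 0 + 1 = +1
C5: 1C, 2H, 1Br → 0 − 2 + 1 = -1
2 carbons (C3, C4) meet the condition.

2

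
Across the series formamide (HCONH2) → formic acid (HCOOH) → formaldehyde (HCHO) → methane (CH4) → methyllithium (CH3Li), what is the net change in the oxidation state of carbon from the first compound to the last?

Carbon oxidation states along the series — formamide: +2, formic acid: +2, formaldehyde: 0, methane: -4, methyllithium: -4.
Net change = -4 − (+2) = -6.

-6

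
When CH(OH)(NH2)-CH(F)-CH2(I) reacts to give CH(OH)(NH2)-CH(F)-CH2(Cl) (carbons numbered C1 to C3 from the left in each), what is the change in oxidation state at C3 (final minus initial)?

Before: C3 has 1 bond to C, 2 bonds to H, 1 bond to I → oxidation state -1.
After: C3 has 1 bond to C, 2 bonds to H, 1 bond to Cl → oxidation state -1.
Δ = -1 − (-1) = 0, so no net redox change at C3.

0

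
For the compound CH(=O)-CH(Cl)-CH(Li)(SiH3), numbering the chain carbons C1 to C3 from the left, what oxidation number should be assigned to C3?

-3

C3 has one bond to C (0), one bond to Li (-1), one bond to H (-1), one bond to Si (-1).
Oxidation state = 0 − 1 − 1 − 1 = -3.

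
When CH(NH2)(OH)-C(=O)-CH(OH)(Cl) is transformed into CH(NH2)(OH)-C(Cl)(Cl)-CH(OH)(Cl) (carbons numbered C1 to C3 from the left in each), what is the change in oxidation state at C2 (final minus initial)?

0

Before: C2 has 2 bonds to C, 2 bonds to O → oxidation state +2.
After: C2 has 2 bonds to C, 2 bonds to Cl → oxidation state +2.
Δ = +2 − (+2) = 0, so no net redox change at C2.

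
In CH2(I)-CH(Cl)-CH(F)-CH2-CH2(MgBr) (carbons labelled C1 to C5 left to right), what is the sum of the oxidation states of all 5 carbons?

Tallying each carbon's bonds:
C1: 1C, 2H, 1I → 0 − 2 + 1 = -1
C2: 2C, 1H, 1Cl → 0 − 1 + 1 = 0
C3: 2C, 1H, 1F → 0 − 1 + 1 = 0
C4: 2C, 2H → 0 − 2 = -2
C5: 1C, 2H, 1Mg → 0 − 2 − 1 = -3
Sum = -1 + 0 + 0 − 2 − 3 = -6.

-6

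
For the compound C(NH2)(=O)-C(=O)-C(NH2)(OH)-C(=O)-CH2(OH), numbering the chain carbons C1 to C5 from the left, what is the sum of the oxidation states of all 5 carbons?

Bonds to more-electronegative neighbours contribute +1 each, bonds to H or metals contribute −1 each, and C–C bonds contribute 0. Tallying each carbon:
C1: 1C, 2O, 1N → 0 + 2 + 1 = +3
C2: 2C, 2O → 0 + 2 = +2
C3: 2C, 1O, 1N → 0 + 1 + 1 = +2
C4: 2C, 2O → 0 + 2 = +2
C5: 1C, 2H, 1O → 0 − 2 + 1 = -1
Sum = +3 + 2 + 2 + 2 − 1 = +8.

+8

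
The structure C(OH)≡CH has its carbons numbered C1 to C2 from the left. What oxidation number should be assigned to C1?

+1

C1 has a triple bond to C (3×0 = 0), one bond to O (+1).
Oxidation state = 0 + 1 = +1.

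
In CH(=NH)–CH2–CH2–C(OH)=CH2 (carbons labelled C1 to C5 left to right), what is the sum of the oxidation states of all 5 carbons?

-4

Tallying each carbon's bonds:
C1: 1C, 1H, 2N → 0 − 1 + 2 = +1
C2: 2C, 2H → 0 − 2 = -2
C3: 2C, 2H → 0 − 2 = -2
C4: 3C, 1O → 0 + 1 = +1
C5: 2C, 2H → 0 − 2 = -2
Sum = +1 − 2 − 2 + 1 − 2 = -4.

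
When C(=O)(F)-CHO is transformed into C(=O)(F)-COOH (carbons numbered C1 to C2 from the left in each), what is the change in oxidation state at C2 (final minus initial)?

Before: C2 has 1 bond to C, 1 bond to H, 2 bonds to O → oxidation state +1.
After: C2 has 1 bond to C, 3 bonds to O → oxidation state +3.
Δ = +3 − (+1) = +2, so this is an oxidation at C2.

+2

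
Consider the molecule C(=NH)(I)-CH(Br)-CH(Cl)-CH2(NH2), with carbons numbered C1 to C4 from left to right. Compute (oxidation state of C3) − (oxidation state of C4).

+1

C3: 2C, 1H, 1Cl → 0 − 1 + 1 = 0
C4: 1C, 2H, 1N → 0 − 2 + 1 = -1
Difference: 0 − (-1) = +1.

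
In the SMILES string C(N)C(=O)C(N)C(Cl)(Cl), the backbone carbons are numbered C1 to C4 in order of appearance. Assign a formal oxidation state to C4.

+1

Count +1 for every bond to an atom more electronegative than carbon and −1 for every bond to one less electronegative; C–C bonds are 0.
C4 has one bond to C (0), one bond to Cl (+1), one bond to H (-1), one bond to Cl (+1).
Oxidation state = 0 + 1 − 1 + 1 = +1.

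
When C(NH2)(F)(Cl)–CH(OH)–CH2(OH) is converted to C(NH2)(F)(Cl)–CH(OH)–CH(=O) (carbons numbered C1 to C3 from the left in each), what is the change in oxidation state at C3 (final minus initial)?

+2

Before: C3 has 1 bond to C, 2 bonds to H, 1 bond to O → oxidation state -1.
After: C3 has 1 bond to C, 1 bond to H, 2 bonds to O → oxidation state +1.
Δ = +1 − (-1) = +2, so this is an oxidation at C3.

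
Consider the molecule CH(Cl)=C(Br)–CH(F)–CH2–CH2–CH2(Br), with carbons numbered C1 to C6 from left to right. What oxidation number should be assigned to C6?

C6 has one bond to C (0), one bond to Br (+1), one bond to H (-1), one bond to H (-1).
Oxidation state = 0 + 1 − 1 − 1 = -1.

-1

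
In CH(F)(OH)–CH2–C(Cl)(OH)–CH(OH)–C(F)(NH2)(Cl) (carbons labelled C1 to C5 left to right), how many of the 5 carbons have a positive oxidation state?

Tallying each carbon's bonds:
C1: 1C, 1H, 1O, 1F → 0 − 1 + 1 + 1 = +1
C2: 2C, 2H → 0 − 2 = -2
C3: 2C, 1O, 1Cl → 0 + 1 + 1 = +2
C4: 2C, 1H, 1O → 0 − 1 + 1 = 0
C5: 1C, 1N, 1F, 1Cl → 0 + 1 + 1 + 1 = +3
3 carbons (C1, C3, C5) meet the condition.

3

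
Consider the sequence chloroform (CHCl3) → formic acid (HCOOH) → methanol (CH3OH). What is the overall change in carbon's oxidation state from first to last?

-4

Carbon oxidation states along the series — chloroform: +2, formic acid: +2, methanol: -2.
Net change = -2 − (+2) = -4.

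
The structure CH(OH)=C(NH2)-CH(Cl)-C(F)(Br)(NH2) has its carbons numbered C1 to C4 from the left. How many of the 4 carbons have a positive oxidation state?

2

Tallying each carbon's bonds:
C1: 2C, 1H, 1O → 0 − 1 + 1 = 0
C2: 3C, 1N → 0 + 1 = +1
C3: 2C, 1H, 1Cl → 0 − 1 + 1 = 0
C4: 1C, 1N, 1F, 1Br → 0 + 1 + 1 + 1 = +3
2 carbons (C2, C4) meet the condition.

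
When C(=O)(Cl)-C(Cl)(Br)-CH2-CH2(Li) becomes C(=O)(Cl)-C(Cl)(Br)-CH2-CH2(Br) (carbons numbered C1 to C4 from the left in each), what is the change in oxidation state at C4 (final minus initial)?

Before: C4 has 1 bond to C, 2 bonds to H, 1 bond to Li → oxidation state -3.
After: C4 has 1 bond to C, 2 bonds to H, 1 bond to Br → oxidation state -1.
Δ = -1 − (-3) = +2, so this is an oxidation at C4.

+2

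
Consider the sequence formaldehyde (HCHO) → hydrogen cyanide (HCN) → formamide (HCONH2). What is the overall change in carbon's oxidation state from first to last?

+2

Carbon oxidation states along the series — formaldehyde: 0, hydrogen cyanide: +2, formamide: +2.
Net change = +2 − (0) = +2.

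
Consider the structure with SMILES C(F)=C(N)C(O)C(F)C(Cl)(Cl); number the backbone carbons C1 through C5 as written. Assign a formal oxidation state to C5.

+1

Each bond to a more electronegative atom (O, N, halogen) counts +1, each bond to a less electronegative atom (H, metal, B, Si) counts −1, and each C–C bond counts 0.
C5 has one bond to C (0), one bond to Cl (+1), one bond to H (-1), one bond to Cl (+1).
Oxidation state = 0 + 1 − 1 + 1 = +1.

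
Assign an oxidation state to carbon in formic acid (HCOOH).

The carbon has one bond to H (-1), a double bond to O (2×+1 = +2), one bond to O (+1).
Oxidation state = -1 + 2 + 1 = +2.

+2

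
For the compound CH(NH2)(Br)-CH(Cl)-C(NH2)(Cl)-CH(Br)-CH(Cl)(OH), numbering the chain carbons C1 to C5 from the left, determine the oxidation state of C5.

C5 has one bond to C (0), one bond to Cl (+1), one bond to H (-1), one bond to O (+1).
Oxidation state = 0 + 1 − 1 + 1 = +1.

+1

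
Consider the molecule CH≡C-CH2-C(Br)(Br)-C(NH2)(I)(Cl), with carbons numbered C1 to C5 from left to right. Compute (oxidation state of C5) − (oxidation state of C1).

C5: 1C, 1N, 1Cl, 1I → 0 + 1 + 1 + 1 = +3
C1: 3C, 1H → 0 − 1 = -1
Difference: +3 − (-1) = +4.

+4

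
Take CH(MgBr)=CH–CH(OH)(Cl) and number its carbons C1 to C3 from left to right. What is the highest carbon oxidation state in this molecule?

Assign +1 per bond to O/N/halogen, −1 per bond to H or an electropositive element, and 0 per bond to carbon. Tallying each carbon:
C1: 2C, 1H, 1Mg → 0 − 1 − 1 = -2
C2: 3C, 1H → 0 − 1 = -1
C3: 1C, 1H, 1O, 1Cl → 0 − 1 + 1 + 1 = +1
The highest value is +1.

+1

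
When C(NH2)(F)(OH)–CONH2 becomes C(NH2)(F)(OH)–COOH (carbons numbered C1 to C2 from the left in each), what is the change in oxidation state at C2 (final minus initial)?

0

Before: C2 has 1 bond to C, 2 bonds to O, 1 bond to N → oxidation state +3.
After: C2 has 1 bond to C, 3 bonds to O → oxidation state +3.
Δ = +3 − (+3) = 0, so no net redox change at C2.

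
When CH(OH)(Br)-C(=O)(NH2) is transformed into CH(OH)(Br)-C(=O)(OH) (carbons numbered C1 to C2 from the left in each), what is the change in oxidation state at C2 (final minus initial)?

Before: C2 has 1 bond to C, 2 bonds to O, 1 bond to N → oxidation state +3.
After: C2 has 1 bond to C, 3 bonds to O → oxidation state +3.
Δ = +3 − (+3) = 0, so no net redox change at C2.

0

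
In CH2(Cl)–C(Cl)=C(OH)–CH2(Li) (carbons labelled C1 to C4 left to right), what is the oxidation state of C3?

C3 has a double bond to C (2×0 = 0), one bond to C (0), one bond to O (+1).
Oxidation state = 0 + 0 + 1 = +1.

+1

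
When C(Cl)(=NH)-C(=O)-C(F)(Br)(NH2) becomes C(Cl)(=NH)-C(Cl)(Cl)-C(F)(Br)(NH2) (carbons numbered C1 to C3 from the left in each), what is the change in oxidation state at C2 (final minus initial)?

0

Before: C2 has 2 bonds to C, 2 bonds to O → oxidation state +2.
After: C2 has 2 bonds to C, 2 bonds to Cl → oxidation state +2.
Δ = +2 − (+2) = 0, so no net redox change at C2.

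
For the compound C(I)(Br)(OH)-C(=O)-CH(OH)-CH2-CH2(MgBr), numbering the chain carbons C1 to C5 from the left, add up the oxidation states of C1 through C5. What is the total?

0

Tallying each carbon's bonds:
C1: 1C, 1O, 1Br, 1I → 0 + 1 + 1 + 1 = +3
C2: 2C, 2O → 0 + 2 = +2
C3: 2C, 1H, 1O → 0 − 1 + 1 = 0
C4: 2C, 2H → 0 − 2 = -2
C5: 1C, 2H, 1Mg → 0 − 2 − 1 = -3
Sum = +3 + 2 + 0 − 2 − 3 = 0.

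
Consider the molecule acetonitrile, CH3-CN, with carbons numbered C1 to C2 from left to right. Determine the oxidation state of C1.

C1 has one bond to H (-1), one bond to H (-1), one bond to H (-1), one bond to C (0).
Oxidation state = -1 − 1 − 1 + 0 = -3.

-3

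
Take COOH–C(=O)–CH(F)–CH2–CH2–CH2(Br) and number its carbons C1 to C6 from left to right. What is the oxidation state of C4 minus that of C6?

-1

C4: 2C, 2H → 0 − 2 = -2
C6: 1C, 2H, 1Br → 0 − 2 + 1 = -1
Difference: -2 − (-1) = -1.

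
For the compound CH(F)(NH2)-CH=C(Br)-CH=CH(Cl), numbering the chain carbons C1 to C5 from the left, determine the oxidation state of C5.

C5 has a double bond to C (2×0 = 0), one bond to Cl (+1), one bond to H (-1).
Oxidation state = 0 + 1 − 1 = 0.

0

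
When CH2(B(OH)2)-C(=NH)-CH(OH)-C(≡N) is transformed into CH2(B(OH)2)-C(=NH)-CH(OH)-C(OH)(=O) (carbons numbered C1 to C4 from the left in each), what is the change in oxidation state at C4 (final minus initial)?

0

Before: C4 has 1 bond to C, 3 bonds to N → oxidation state +3.
After: C4 has 1 bond to C, 3 bonds to O → oxidation state +3.
Δ = +3 − (+3) = 0, so no net redox change at C4.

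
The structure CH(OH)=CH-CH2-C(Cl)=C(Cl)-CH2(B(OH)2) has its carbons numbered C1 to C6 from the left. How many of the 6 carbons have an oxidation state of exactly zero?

Bonds to more-electronegative neighbours contribute +1 each, bonds to H or metals contribute −1 each, and C–C bonds contribute 0. Tallying each carbon:
C1: 2C, 1H, 1O → 0 − 1 + 1 = 0
C2: 3C, 1H → 0 − 1 = -1
C3: 2C, 2H → 0 − 2 = -2
C4: 3C, 1Cl → 0 + 1 = +1
C5: 3C, 1Cl → 0 + 1 = +1
C6: 1C, 2H, 1B → 0 − 2 − 1 = -3
1 carbon (C1) meets the condition.

1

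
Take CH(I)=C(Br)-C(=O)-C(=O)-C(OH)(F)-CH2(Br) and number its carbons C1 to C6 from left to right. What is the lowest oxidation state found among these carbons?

-1

Assign +1 per bond to O/N/halogen, −1 per bond to H or an electropositive element, and 0 per bond to carbon. Tallying each carbon:
C1: 2C, 1H, 1I → 0 − 1 + 1 = 0
C2: 3C, 1Br → 0 + 1 = +1
C3: 2C, 2O → 0 + 2 = +2
C4: 2C, 2O → 0 + 2 = +2
C5: 2C, 1O, 1F → 0 + 1 + 1 = +2
C6: 1C, 2H, 1Br → 0 − 2 + 1 = -1
The lowest value is -1.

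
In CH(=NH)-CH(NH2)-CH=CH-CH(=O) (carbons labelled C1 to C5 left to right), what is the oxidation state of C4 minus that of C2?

C4: 3C, 1H → 0 − 1 = -1
C2: 2C, 1H, 1N → 0 − 1 + 1 = 0
Difference: -1 − (0) = -1.

-1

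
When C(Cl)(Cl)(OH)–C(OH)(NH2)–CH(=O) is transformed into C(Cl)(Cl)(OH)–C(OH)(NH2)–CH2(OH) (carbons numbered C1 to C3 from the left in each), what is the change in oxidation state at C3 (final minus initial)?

Before: C3 has 1 bond to C, 1 bond to H, 2 bonds to O → oxidation state +1.
After: C3 has 1 bond to C, 2 bonds to H, 1 bond to O → oxidation state -1.
Δ = -1 − (+1) = -2, so this is a reduction at C3.

-2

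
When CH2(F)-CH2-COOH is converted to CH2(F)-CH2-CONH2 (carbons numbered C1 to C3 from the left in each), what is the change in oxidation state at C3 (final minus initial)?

0

Before: C3 has 1 bond to C, 3 bonds to O → oxidation state +3.
After: C3 has 1 bond to C, 2 bonds to O, 1 bond to N → oxidation state +3.
Δ = +3 − (+3) = 0, so no net redox change at C3.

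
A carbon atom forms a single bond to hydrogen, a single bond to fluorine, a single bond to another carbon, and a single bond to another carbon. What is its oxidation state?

0

Bonds to more-electronegative neighbours contribute +1 each, bonds to H or metals contribute −1 each, and C–C bonds contribute 0.
The carbon has one bond to C (0), one bond to C (0), one bond to H (-1), one bond to F (+1).
Oxidation state = 0 + 0 − 1 + 1 = 0.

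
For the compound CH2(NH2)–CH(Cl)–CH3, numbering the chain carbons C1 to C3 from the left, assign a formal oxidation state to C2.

C2 has one bond to C (0), one bond to C (0), one bond to H (-1), one bond to Cl (+1).
Oxidation state = 0 + 0 − 1 + 1 = 0.

0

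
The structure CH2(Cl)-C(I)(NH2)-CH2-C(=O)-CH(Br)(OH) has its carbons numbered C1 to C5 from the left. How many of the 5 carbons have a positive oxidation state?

3

Count +1 for every bond to an atom more electronegative than carbon and −1 for every bond to one less electronegative; C–C bonds are 0. Tallying each carbon:
C1: 1C, 2H, 1Cl → 0 − 2 + 1 = -1
C2: 2C, 1N, 1I → 0 + 1 + 1 = +2
C3: 2C, 2H → 0 − 2 = -2
C4: 2C, 2O → 0 + 2 = +2
C5: 1C, 1H, 1O, 1Br → 0 − 1 + 1 + 1 = +1
3 carbons (C2, C4, C5) meet the condition.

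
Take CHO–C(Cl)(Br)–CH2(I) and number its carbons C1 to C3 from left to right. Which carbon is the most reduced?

C3

Each bond to a more electronegative atom (O, N, halogen) counts +1, each bond to a less electronegative atom (H, metal, B, Si) counts −1, and each C–C bond counts 0. Tallying each carbon:
C1: 1C, 1H, 2O → 0 − 1 + 2 = +1
C2: 2C, 1Cl, 1Br → 0 + 1 + 1 = +2
C3: 1C, 2H, 1I → 0 − 2 + 1 = -1
The most reduced carbon is C3 at -1.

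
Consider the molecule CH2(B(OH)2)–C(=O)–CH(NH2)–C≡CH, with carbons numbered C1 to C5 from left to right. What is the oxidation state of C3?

0

C3 has one bond to C (0), one bond to C (0), one bond to N (+1), one bond to H (-1).
Oxidation state = 0 + 0 + 1 − 1 = 0.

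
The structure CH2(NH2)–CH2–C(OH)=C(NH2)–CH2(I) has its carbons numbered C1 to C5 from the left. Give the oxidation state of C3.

+1

Assign +1 per bond to O/N/halogen, −1 per bond to H or an electropositive element, and 0 per bond to carbon.
C3 has one bond to C (0), a double bond to C (2×0 = 0), one bond to O (+1).
Oxidation state = 0 + 0 + 1 = +1.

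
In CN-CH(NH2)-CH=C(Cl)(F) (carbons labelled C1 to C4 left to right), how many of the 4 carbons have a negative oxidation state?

Tallying each carbon's bonds:
C1: 1C, 3N → 0 + 3 = +3
C2: 2C, 1H, 1N → 0 − 1 + 1 = 0
C3: 3C, 1H → 0 − 1 = -1
C4: 2C, 1F, 1Cl → 0 + 1 + 1 = +2
1 carbon (C3) meets the condition.

1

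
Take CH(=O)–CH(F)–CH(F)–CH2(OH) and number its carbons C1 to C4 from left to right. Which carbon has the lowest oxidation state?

C4

Count +1 for every bond to an atom more electronegative than carbon and −1 for every bond to one less electronegative; C–C bonds are 0. Tallying each carbon:
C1: 1C, 1H, 2O → 0 − 1 + 2 = +1
C2: 2C, 1H, 1F → 0 − 1 + 1 = 0
C3: 2C, 1H, 1F → 0 − 1 + 1 = 0
C4: 1C, 2H, 1O → 0 − 2 + 1 = -1
The most reduced carbon is C4 at -1.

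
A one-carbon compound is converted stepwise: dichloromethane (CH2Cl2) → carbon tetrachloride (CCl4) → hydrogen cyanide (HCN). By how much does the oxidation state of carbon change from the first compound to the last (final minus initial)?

+2

Carbon oxidation states along the series — dichloromethane: 0, carbon tetrachloride: +4, hydrogen cyanide: +2.
Net change = +2 − (0) = +2.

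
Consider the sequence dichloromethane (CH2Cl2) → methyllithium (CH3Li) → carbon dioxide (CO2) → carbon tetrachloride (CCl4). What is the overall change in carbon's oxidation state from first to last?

Carbon oxidation states along the series — dichloromethane: 0, methyllithium: -4, carbon dioxide: +4, carbon tetrachloride: +4.
Net change = +4 − (0) = +4.

+4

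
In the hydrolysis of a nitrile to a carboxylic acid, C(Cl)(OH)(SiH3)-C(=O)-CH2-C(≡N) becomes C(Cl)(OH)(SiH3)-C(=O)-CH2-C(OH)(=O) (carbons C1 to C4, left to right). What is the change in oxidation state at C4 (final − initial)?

0

Before: C4 has 1 bond to C, 3 bonds to N → oxidation state +3.
After: C4 has 1 bond to C, 3 bonds to O → oxidation state +3.
Δ = +3 − (+3) = 0, so no net redox change at C4.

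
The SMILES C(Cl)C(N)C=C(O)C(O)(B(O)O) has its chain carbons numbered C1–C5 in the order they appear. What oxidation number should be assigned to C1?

Count +1 for every bond to an atom more electronegative than carbon and −1 for every bond to one less electronegative; C–C bonds are 0.
C1 has one bond to C (0), one bond to Cl (+1), one bond to H (-1), one bond to H (-1).
Oxidation state = 0 + 1 − 1 − 1 = -1.

-1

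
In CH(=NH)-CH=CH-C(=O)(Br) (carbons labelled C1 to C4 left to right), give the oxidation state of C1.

+1

C1 has one bond to C (0), one bond to H (-1), a double bond to N (2×+1 = +2).
Oxidation state = 0 − 1 + 2 = +1.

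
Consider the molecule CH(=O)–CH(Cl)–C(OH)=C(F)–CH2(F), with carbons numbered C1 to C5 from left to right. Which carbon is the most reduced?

C5

Tallying each carbon's bonds:
C1: 1C, 1H, 2O → 0 − 1 + 2 = +1
C2: 2C, 1H, 1Cl → 0 − 1 + 1 = 0
C3: 3C, 1O → 0 + 1 = +1
C4: 3C, 1F → 0 + 1 = +1
C5: 1C, 2H, 1F → 0 − 2 + 1 = -1
The most reduced carbon is C5 at -1.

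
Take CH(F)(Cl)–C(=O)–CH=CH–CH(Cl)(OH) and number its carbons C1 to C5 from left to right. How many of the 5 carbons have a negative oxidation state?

2

Each bond to a more electronegative atom (O, N, halogen) counts +1, each bond to a less electronegative atom (H, metal, B, Si) counts −1, and each C–C bond counts 0. Tallying each carbon:
C1: 1C, 1H, 1F, 1Cl → 0 − 1 + 1 + 1 = +1
C2: 2C, 2O → 0 + 2 = +2
C3: 3C, 1H → 0 − 1 = -1
C4: 3C, 1H → 0 − 1 = -1
C5: 1C, 1H, 1O, 1Cl → 0 − 1 + 1 + 1 = +1
2 carbons (C3, C4) meet the condition.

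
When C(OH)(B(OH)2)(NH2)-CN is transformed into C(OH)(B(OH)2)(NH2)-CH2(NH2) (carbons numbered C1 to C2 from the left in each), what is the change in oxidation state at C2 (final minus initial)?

Before: C2 has 1 bond to C, 3 bonds to N → oxidation state +3.
After: C2 has 1 bond to C, 2 bonds to H, 1 bond to N → oxidation state -1.
Δ = -1 − (+3) = -4, so this is a reduction at C2.

-4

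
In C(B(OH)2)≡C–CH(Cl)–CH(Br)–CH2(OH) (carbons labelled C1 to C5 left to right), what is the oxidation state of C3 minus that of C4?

C3: 2C, 1H, 1Cl → 0 − 1 + 1 = 0
C4: 2C, 1H, 1Br → 0 − 1 + 1 = 0
Difference: 0 − (0) = 0.

0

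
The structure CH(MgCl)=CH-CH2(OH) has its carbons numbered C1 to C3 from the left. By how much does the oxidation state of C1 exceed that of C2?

-1

C1: 2C, 1H, 1Mg → 0 − 1 − 1 = -2
C2: 3C, 1H → 0 − 1 = -1
Difference: -2 − (-1) = -1.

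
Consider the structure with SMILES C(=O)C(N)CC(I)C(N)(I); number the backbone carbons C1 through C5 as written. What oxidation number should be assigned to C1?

C1 has one bond to C (0), one bond to H (-1), a double bond to O (2×+1 = +2).
Oxidation state = 0 − 1 + 2 = +1.

+1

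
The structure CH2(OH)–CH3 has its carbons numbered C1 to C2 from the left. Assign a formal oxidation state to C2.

Assign +1 per bond to O/N/halogen, −1 per bond to H or an electropositive element, and 0 per bond to carbon.
C2 has one bond to C (0), one bond to H (-1), one bond to H (-1), one bond to H (-1).
Oxidation state = 0 − 1 − 1 − 1 = -3.

-3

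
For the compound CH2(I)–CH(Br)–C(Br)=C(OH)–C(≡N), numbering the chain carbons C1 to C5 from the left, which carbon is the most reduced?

C1

Tallying each carbon's bonds:
C1: 1C, 2H, 1I → 0 − 2 + 1 = -1
C2: 2C, 1H, 1Br → 0 − 1 + 1 = 0
C3: 3C, 1Br → 0 + 1 = +1
C4: 3C, 1O → 0 + 1 = +1
C5: 1C, 3N → 0 + 3 = +3
The most reduced carbon is C1 at -1.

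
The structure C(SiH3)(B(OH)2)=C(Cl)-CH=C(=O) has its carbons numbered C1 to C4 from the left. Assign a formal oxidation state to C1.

C1 has a double bond to C (2×0 = 0), one bond to Si (-1), one bond to B (-1).
Oxidation state = 0 − 1 − 1 = -2.

-2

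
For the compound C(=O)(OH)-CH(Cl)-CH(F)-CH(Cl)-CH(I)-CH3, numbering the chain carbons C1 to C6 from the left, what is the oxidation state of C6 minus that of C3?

-3

C6: 1C, 3H → 0 − 3 = -3
C3: 2C, 1H, 1F → 0 − 1 + 1 = 0
Difference: -3 − (0) = -3.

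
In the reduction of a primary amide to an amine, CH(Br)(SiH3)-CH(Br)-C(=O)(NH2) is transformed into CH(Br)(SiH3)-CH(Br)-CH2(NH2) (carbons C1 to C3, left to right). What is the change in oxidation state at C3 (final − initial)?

-4

Before: C3 has 1 bond to C, 2 bonds to O, 1 bond to N → oxidation state +3.
After: C3 has 1 bond to C, 2 bonds to H, 1 bond to N → oxidation state -1.
Δ = -1 − (+3) = -4, so this is a reduction at C3.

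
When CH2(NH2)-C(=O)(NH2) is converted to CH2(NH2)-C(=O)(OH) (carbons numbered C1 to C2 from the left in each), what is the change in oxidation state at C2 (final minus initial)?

0

Before: C2 has 1 bond to C, 2 bonds to O, 1 bond to N → oxidation state +3.
After: C2 has 1 bond to C, 3 bonds to O → oxidation state +3.
Δ = +3 − (+3) = 0, so no net redox change at C2.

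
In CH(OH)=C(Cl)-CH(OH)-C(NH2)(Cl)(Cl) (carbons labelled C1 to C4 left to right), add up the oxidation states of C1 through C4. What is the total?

+4

Tallying each carbon's bonds:
C1: 2C, 1H, 1O → 0 − 1 + 1 = 0
C2: 3C, 1Cl → 0 + 1 = +1
C3: 2C, 1H, 1O → 0 − 1 + 1 = 0
C4: 1C, 1N, 2Cl → 0 + 1 + 2 = +3
Sum = 0 + 1 + 0 + 3 = +4.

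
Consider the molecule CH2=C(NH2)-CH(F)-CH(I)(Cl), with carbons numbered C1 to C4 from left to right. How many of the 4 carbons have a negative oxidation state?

Tallying each carbon's bonds:
C1: 2C, 2H → 0 − 2 = -2
C2: 3C, 1N → 0 + 1 = +1
C3: 2C, 1H, 1F → 0 − 1 + 1 = 0
C4: 1C, 1H, 1Cl, 1I → 0 − 1 + 1 + 1 = +1
1 carbon (C1) meets the condition.

1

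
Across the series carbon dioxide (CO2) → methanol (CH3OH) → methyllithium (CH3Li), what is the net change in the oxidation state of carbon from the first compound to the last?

-8

Carbon oxidation states along the series — carbon dioxide: +4, methanol: -2, methyllithium: -4.
Net change = -4 − (+4) = -8.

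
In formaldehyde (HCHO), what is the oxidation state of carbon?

Bonds to more-electronegative neighbours contribute +1 each, bonds to H or metals contribute −1 each, and C–C bonds contribute 0.
The carbon has one bond to H (-1), one bond to H (-1), a double bond to O (2×+1 = +2).
Oxidation state = -1 − 1 + 2 = 0.

0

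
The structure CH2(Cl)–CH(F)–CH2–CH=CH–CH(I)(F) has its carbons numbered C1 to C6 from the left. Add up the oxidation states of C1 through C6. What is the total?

Tallying each carbon's bonds:
C1: 1C, 2H, 1Cl → 0 − 2 + 1 = -1
C2: 2C, 1H, 1F → 0 − 1 + 1 = 0
C3: 2C, 2H → 0 − 2 = -2
C4: 3C, 1H → 0 − 1 = -1
C5: 3C, 1H → 0 − 1 = -1
C6: 1C, 1H, 1F, 1I → 0 − 1 + 1 + 1 = +1
Sum = -1 + 0 − 2 − 1 − 1 + 1 = -4.

-4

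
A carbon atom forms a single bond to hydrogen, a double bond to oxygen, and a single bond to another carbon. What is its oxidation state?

The carbon has one bond to C (0), one bond to H (-1), a double bond to O (2×+1 = +2).
Oxidation state = 0 − 1 + 2 = +1.

+1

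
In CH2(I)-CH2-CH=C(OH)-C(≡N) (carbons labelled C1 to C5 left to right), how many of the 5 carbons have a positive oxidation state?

Tallying each carbon's bonds:
C1: 1C, 2H, 1I → 0 − 2 + 1 = -1
C2: 2C, 2H → 0 − 2 = -2
C3: 3C, 1H → 0 − 1 = -1
C4: 3C, 1O → 0 + 1 = +1
C5: 1C, 3N → 0 + 3 = +3
2 carbons (C4, C5) meet the condition.

2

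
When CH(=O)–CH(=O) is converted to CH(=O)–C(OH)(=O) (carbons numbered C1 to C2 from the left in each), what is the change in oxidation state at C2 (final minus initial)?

Before: C2 has 1 bond to C, 1 bond to H, 2 bonds to O → oxidation state +1.
After: C2 has 1 bond to C, 3 bonds to O → oxidation state +3.
Δ = +3 − (+1) = +2, so this is an oxidation at C2.

+2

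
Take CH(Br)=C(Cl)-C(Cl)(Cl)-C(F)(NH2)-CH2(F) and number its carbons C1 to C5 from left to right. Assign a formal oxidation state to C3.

C3 has one bond to C (0), one bond to C (0), one bond to Cl (+1), one bond to Cl (+1).
Oxidation state = 0 + 0 + 1 + 1 = +2.

+2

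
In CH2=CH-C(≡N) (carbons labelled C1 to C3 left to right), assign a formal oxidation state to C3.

+3

C3 has one bond to C (0), a triple bond to N (3×+1 = +3).
Oxidation state = 0 + 3 = +3.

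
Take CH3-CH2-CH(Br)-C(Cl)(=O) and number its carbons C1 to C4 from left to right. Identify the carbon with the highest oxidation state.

Each bond to a more electronegative atom (O, N, halogen) counts +1, each bond to a less electronegative atom (H, metal, B, Si) counts −1, and each C–C bond counts 0. Tallying each carbon:
C1: 1C, 3H → 0 − 3 = -3
C2: 2C, 2H → 0 − 2 = -2
C3: 2C, 1H, 1Br → 0 − 1 + 1 = 0
C4: 1C, 2O, 1Cl → 0 + 2 + 1 = +3
The most oxidised carbon is C4 at +3.

C4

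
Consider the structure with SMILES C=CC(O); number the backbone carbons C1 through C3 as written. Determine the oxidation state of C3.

-1

Count +1 for every bond to an atom more electronegative than carbon and −1 for every bond to one less electronegative; C–C bonds are 0.
C3 has one bond to C (0), one bond to O (+1), one bond to H (-1), one bond to H (-1).
Oxidation state = 0 + 1 − 1 − 1 = -1.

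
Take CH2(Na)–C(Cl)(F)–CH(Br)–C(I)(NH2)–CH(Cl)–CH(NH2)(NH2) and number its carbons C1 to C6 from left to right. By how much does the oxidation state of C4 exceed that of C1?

C4: 2C, 1N, 1I → 0 + 1 + 1 = +2
C1: 1C, 2H, 1Na → 0 − 2 − 1 = -3
Difference: +2 − (-3) = +5.

+5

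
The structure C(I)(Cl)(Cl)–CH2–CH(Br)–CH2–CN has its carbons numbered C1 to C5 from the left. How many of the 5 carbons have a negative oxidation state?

Tallying each carbon's bonds:
C1: 1C, 2Cl, 1I → 0 + 2 + 1 = +3
C2: 2C, 2H → 0 − 2 = -2
C3: 2C, 1H, 1Br → 0 − 1 + 1 = 0
C4: 2C, 2H → 0 − 2 = -2
C5: 1C, 3N → 0 + 3 = +3
2 carbons (C2, C4) meet the condition.

2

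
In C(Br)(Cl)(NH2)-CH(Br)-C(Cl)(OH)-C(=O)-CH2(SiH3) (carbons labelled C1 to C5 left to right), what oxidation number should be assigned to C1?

+3

Assign +1 per bond to O/N/halogen, −1 per bond to H or an electropositive element, and 0 per bond to carbon.
C1 has one bond to C (0), one bond to Br (+1), one bond to Cl (+1), one bond to N (+1).
Oxidation state = 0 + 1 + 1 + 1 = +3.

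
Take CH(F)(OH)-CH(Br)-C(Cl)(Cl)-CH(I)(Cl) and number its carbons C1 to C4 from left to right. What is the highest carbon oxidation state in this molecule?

Assign +1 per bond to O/N/halogen, −1 per bond to H or an electropositive element, and 0 per bond to carbon. Tallying each carbon:
C1: 1C, 1H, 1O, 1F → 0 − 1 + 1 + 1 = +1
C2: 2C, 1H, 1Br → 0 − 1 + 1 = 0
C3: 2C, 2Cl → 0 + 2 = +2
C4: 1C, 1H, 1Cl, 1I → 0 − 1 + 1 + 1 = +1
The highest value is +2.

+2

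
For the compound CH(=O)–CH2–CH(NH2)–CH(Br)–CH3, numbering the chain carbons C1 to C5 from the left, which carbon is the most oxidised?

Tallying each carbon's bonds:
C1: 1C, 1H, 2O → 0 − 1 + 2 = +1
C2: 2C, 2H → 0 − 2 = -2
C3: 2C, 1H, 1N → 0 − 1 + 1 = 0
C4: 2C, 1H, 1Br → 0 − 1 + 1 = 0
C5: 1C, 3H → 0 − 3 = -3
The most oxidised carbon is C1 at +1.

C1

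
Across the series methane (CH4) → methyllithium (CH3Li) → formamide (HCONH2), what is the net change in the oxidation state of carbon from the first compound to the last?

+6

Carbon oxidation states along the series — methane: -4, methyllithium: -4, formamide: +2.
Net change = +2 − (-4) = +6.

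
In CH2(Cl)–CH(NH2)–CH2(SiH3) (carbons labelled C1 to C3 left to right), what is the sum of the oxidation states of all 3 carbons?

-4

Tallying each carbon's bonds:
C1: 1C, 2H, 1Cl → 0 − 2 + 1 = -1
C2: 2C, 1H, 1N → 0 − 1 + 1 = 0
C3: 1C, 2H, 1Si → 0 − 2 − 1 = -3
Sum = -1 + 0 − 3 = -4.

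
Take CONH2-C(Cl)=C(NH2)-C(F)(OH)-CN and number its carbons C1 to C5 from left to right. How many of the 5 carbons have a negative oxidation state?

Tallying each carbon's bonds:
C1: 1C, 2O, 1N → 0 + 2 + 1 = +3
C2: 3C, 1Cl → 0 + 1 = +1
C3: 3C, 1N → 0 + 1 = +1
C4: 2C, 1O, 1F → 0 + 1 + 1 = +2
C5: 1C, 3N → 0 + 3 = +3
0 carbons meet the condition.

0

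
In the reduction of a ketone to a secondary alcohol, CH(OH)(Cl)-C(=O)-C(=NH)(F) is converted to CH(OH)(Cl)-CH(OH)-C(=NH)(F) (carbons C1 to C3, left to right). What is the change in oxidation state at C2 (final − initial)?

-2

Before: C2 has 2 bonds to C, 2 bonds to O → oxidation state +2.
After: C2 has 2 bonds to C, 1 bond to H, 1 bond to O → oxidation state 0.
Δ = 0 − (+2) = -2, so this is a reduction at C2.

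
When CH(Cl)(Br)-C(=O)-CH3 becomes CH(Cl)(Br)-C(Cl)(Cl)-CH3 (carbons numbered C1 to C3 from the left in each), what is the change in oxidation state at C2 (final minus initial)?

0

Before: C2 has 2 bonds to C, 2 bonds to O → oxidation state +2.
After: C2 has 2 bonds to C, 2 bonds to Cl → oxidation state +2.
Δ = +2 − (+2) = 0, so no net redox change at C2.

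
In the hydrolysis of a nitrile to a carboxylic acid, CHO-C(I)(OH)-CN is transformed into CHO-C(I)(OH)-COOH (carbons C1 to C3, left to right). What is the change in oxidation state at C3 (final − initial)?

0

Before: C3 has 1 bond to C, 3 bonds to N → oxidation state +3.
After: C3 has 1 bond to C, 3 bonds to O → oxidation state +3.
Δ = +3 − (+3) = 0, so no net redox change at C3.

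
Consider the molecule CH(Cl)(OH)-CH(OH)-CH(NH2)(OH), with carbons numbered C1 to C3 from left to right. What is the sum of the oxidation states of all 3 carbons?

Tallying each carbon's bonds:
C1: 1C, 1H, 1O, 1Cl → 0 − 1 + 1 + 1 = +1
C2: 2C, 1H, 1O → 0 − 1 + 1 = 0
C3: 1C, 1H, 1O, 1N → 0 − 1 + 1 + 1 = +1
Sum = +1 + 0 + 1 = +2.

+2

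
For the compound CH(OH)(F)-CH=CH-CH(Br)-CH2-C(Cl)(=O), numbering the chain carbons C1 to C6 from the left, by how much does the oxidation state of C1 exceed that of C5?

+3

C1: 1C, 1H, 1O, 1F → 0 − 1 + 1 + 1 = +1
C5: 2C, 2H → 0 − 2 = -2
Difference: +1 − (-2) = +3.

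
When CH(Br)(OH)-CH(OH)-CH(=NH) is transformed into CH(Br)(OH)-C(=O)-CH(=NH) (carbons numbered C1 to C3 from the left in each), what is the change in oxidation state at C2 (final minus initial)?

Before: C2 has 2 bonds to C, 1 bond to H, 1 bond to O → oxidation state 0.
After: C2 has 2 bonds to C, 2 bonds to O → oxidation state +2.
Δ = +2 − (0) = +2, so this is an oxidation at C2.

+2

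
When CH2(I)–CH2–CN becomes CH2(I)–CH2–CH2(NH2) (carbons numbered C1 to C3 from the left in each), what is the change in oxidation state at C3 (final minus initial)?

Before: C3 has 1 bond to C, 3 bonds to N → oxidation state +3.
After: C3 has 1 bond to C, 2 bonds to H, 1 bond to N → oxidation state -1.
Δ = -1 − (+3) = -4, so this is a reduction at C3.

-4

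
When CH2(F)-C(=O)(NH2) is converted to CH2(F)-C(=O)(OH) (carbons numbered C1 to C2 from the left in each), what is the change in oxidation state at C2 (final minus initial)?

Before: C2 has 1 bond to C, 2 bonds to O, 1 bond to N → oxidation state +3.
After: C2 has 1 bond to C, 3 bonds to O → oxidation state +3.
Δ = +3 − (+3) = 0, so no net redox change at C2.

0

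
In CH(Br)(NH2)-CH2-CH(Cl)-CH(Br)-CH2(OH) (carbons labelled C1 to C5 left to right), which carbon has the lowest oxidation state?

Tallying each carbon's bonds:
C1: 1C, 1H, 1N, 1Br → 0 − 1 + 1 + 1 = +1
C2: 2C, 2H → 0 − 2 = -2
C3: 2C, 1H, 1Cl → 0 − 1 + 1 = 0
C4: 2C, 1H, 1Br → 0 − 1 + 1 = 0
C5: 1C, 2H, 1O → 0 − 2 + 1 = -1
The most reduced carbon is C2 at -2.

C2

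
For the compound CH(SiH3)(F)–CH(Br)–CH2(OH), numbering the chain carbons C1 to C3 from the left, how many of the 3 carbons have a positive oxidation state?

Tallying each carbon's bonds:
C1: 1C, 1H, 1F, 1Si → 0 − 1 + 1 − 1 = -1
C2: 2C, 1H, 1Br → 0 − 1 + 1 = 0
C3: 1C, 2H, 1O → 0 − 2 + 1 = -1
0 carbons meet the condition.

0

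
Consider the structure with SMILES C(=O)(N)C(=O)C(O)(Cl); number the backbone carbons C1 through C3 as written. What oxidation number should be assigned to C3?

+1

Each bond to a more electronegative atom (O, N, halogen) counts +1, each bond to a less electronegative atom (H, metal, B, Si) counts −1, and each C–C bond counts 0.
C3 has one bond to C (0), one bond to H (-1), one bond to O (+1), one bond to Cl (+1).
Oxidation state = 0 − 1 + 1 + 1 = +1.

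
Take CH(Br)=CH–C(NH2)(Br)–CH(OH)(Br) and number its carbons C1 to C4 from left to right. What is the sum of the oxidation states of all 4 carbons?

+2

Tallying each carbon's bonds:
C1: 2C, 1H, 1Br → 0 − 1 + 1 = 0
C2: 3C, 1H → 0 − 1 = -1
C3: 2C, 1N, 1Br → 0 + 1 + 1 = +2
C4: 1C, 1H, 1O, 1Br → 0 − 1 + 1 + 1 = +1
Sum = 0 − 1 + 2 + 1 = +2.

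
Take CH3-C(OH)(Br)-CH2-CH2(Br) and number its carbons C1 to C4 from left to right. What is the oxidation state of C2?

+2

Assign +1 per bond to O/N/halogen, −1 per bond to H or an electropositive element, and 0 per bond to carbon.
C2 has one bond to C (0), one bond to C (0), one bond to O (+1), one bond to Br (+1).
Oxidation state = 0 + 0 + 1 + 1 = +2.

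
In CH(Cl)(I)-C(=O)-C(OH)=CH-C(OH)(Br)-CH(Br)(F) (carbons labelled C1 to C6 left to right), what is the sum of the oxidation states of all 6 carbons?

Tallying each carbon's bonds:
C1: 1C, 1H, 1Cl, 1I → 0 − 1 + 1 + 1 = +1
C2: 2C, 2O → 0 + 2 = +2
C3: 3C, 1O → 0 + 1 = +1
C4: 3C, 1H → 0 − 1 = -1
C5: 2C, 1O, 1Br → 0 + 1 + 1 = +2
C6: 1C, 1H, 1F, 1Br → 0 − 1 + 1 + 1 = +1
Sum = +1 + 2 + 1 − 1 + 2 + 1 = +6.

+6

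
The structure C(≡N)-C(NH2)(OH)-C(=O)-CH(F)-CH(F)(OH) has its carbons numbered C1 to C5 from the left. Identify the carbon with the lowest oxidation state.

Tallying each carbon's bonds:
C1: 1C, 3N → 0 + 3 = +3
C2: 2C, 1O, 1N → 0 + 1 + 1 = +2
C3: 2C, 2O → 0 + 2 = +2
C4: 2C, 1H, 1F → 0 − 1 + 1 = 0
C5: 1C, 1H, 1O, 1F → 0 − 1 + 1 + 1 = +1
The most reduced carbon is C4 at 0.

C4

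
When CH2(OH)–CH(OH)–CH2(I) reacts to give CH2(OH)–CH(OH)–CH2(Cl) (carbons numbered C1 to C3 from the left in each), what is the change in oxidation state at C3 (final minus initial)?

0

Before: C3 has 1 bond to C, 2 bonds to H, 1 bond to I → oxidation state -1.
After: C3 has 1 bond to C, 2 bonds to H, 1 bond to Cl → oxidation state -1.
Δ = -1 − (-1) = 0, so no net redox change at C3.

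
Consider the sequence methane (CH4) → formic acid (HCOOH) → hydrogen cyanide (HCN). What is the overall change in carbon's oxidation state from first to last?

+6

Carbon oxidation states along the series — methane: -4, formic acid: +2, hydrogen cyanide: +2.
Net change = +2 − (-4) = +6.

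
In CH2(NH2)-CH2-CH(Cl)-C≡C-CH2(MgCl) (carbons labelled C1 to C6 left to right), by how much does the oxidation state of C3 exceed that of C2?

C3: 2C, 1H, 1Cl → 0 − 1 + 1 = 0
C2: 2C, 2H → 0 − 2 = -2
Difference: 0 − (-2) = +2.

+2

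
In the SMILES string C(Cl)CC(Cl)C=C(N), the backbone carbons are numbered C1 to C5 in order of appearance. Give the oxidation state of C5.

0

C5 has a double bond to C (2×0 = 0), one bond to H (-1), one bond to N (+1).
Oxidation state = 0 − 1 + 1 = 0.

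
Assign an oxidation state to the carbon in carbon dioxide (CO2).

+4

The carbon has a double bond to O (2×+1 = +2), a double bond to O (2×+1 = +2).
Oxidation state = +2 + 2 = +4.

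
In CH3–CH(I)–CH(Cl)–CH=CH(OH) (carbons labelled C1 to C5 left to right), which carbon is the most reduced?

Bonds to more-electronegative neighbours contribute +1 each, bonds to H or metals contribute −1 each, and C–C bonds contribute 0. Tallying each carbon:
C1: 1C, 3H → 0 − 3 = -3
C2: 2C, 1H, 1I → 0 − 1 + 1 = 0
C3: 2C, 1H, 1Cl → 0 − 1 + 1 = 0
C4: 3C, 1H → 0 − 1 = -1
C5: 2C, 1H, 1O → 0 − 1 + 1 = 0
The most reduced carbon is C1 at -3.

C1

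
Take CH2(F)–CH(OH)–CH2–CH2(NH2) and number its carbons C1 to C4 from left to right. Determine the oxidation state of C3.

-2

C3 has one bond to C (0), one bond to C (0), one bond to H (-1), one bond to H (-1).
Oxidation state = 0 + 0 − 1 − 1 = -2.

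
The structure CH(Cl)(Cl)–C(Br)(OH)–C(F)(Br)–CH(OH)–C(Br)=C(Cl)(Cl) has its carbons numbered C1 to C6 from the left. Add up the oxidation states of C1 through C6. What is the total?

+8

Tallying each carbon's bonds:
C1: 1C, 1H, 2Cl → 0 − 1 + 2 = +1
C2: 2C, 1O, 1Br → 0 + 1 + 1 = +2
C3: 2C, 1F, 1Br → 0 + 1 + 1 = +2
C4: 2C, 1H, 1O → 0 − 1 + 1 = 0
C5: 3C, 1Br → 0 + 1 = +1
C6: 2C, 2Cl → 0 + 2 = +2
Sum = +1 + 2 + 2 + 0 + 1 + 2 = +8.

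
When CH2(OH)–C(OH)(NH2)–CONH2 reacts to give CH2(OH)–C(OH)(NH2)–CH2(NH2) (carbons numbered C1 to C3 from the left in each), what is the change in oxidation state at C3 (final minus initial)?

-4

Before: C3 has 1 bond to C, 2 bonds to O, 1 bond to N → oxidation state +3.
After: C3 has 1 bond to C, 2 bonds to H, 1 bond to N → oxidation state -1.
Δ = -1 − (+3) = -4, so this is a reduction at C3.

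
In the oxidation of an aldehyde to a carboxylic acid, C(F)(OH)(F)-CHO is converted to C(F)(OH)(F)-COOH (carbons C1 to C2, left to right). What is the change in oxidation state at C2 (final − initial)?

Before: C2 has 1 bond to C, 1 bond to H, 2 bonds to O → oxidation state +1.
After: C2 has 1 bond to C, 3 bonds to O → oxidation state +3.
Δ = +3 − (+1) = +2, so this is an oxidation at C2.

+2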